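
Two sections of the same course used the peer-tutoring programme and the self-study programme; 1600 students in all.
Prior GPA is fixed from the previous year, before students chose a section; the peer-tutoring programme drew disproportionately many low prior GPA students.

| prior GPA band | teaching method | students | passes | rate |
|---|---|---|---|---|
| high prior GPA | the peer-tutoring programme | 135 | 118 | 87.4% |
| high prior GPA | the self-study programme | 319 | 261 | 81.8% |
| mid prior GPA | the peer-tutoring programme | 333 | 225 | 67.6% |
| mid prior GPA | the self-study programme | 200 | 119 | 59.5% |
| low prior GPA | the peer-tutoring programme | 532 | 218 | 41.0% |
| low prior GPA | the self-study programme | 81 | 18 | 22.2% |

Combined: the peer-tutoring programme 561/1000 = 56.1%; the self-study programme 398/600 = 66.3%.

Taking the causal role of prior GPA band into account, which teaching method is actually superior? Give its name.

the peer-tutoring programme

Nothing the teaching method does changes prior GPA band; the imbalance is an allocation artefact. With prior GPA band also predicting the outcome, the pooled figure is confounded, and the within-stratum comparison is the causal one.
Within each level — high prior GPA: 87.4% vs 81.8%; mid prior GPA: 67.6% vs 59.5%; low prior GPA: 41.0% vs 22.2% — the peer-tutoring programme is higher every time.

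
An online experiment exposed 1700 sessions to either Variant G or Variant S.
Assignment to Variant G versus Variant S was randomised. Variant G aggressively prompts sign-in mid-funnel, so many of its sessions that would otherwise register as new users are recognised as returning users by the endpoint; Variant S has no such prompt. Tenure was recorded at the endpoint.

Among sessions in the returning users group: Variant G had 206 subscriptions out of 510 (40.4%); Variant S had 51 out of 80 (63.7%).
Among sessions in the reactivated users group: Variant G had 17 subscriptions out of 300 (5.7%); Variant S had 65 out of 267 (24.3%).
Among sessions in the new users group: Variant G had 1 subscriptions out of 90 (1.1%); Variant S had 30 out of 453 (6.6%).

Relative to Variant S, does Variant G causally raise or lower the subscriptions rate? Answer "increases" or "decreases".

increases

The user tenure-specific comparison favours Variant S throughout, but the pooled figures favour Variant G. The question is whether to condition on user tenure.
User tenure is downstream of the variant. One should not condition on a consequence of treatment, so the overall rates are the right comparison.
Pooled: Variant G 24.9% vs Variant S 18.2%; Variant G is higher overall.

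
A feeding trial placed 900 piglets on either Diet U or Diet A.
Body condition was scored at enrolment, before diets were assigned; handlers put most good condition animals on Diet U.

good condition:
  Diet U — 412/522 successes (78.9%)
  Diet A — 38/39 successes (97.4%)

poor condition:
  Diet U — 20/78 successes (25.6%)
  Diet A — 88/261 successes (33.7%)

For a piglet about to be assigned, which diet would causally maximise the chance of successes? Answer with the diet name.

Diet A is higher inside every starting body condition stratum but Diet U is higher in aggregate. Whether to stratify depends on how starting body condition relates to the diet.
Here starting body condition is a common cause — it drives both which diet a case falls under and the outcome. The crude comparison mixes populations; the stratum-specific rates are the causally relevant ones.
Within each level — good condition: 78.9% vs 97.4%; poor condition: 25.6% vs 33.7% — Diet A is higher every time.

Diet A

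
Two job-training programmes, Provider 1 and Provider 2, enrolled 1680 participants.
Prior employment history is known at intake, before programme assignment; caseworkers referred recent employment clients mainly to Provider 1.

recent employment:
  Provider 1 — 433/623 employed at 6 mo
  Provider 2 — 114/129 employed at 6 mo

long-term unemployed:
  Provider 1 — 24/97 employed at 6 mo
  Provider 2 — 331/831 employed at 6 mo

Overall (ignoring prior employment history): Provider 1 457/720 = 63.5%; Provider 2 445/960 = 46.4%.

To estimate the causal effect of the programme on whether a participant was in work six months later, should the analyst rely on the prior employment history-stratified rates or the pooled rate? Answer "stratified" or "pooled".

stratified

Prior employment history is set before the programme has any effect — it is not caused by the programme — and it independently drives the outcome. That makes it a confounder, so the causal comparison is within prior employment history levels.
Within each level — recent employment: 69.5% vs 88.4%; long-term unemployed: 24.7% vs 39.8% — Provider 2 is higher every time.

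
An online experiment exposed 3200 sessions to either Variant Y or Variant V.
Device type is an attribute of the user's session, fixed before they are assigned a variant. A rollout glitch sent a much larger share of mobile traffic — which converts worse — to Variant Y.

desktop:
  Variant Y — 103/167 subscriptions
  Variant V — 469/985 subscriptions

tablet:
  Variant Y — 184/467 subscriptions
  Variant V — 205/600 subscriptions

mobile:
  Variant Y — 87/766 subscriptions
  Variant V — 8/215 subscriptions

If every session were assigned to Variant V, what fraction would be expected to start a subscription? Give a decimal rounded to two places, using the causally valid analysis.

0.30

Nothing the variant does changes device type; the imbalance is an allocation artefact. With device type also predicting the outcome, the pooled figure is confounded, and the within-stratum comparison is the causal one.
Standardising Variant V to the population device type mix: 0.360·469/985 + 0.333·205/600 + 0.307·8/215 = 0.297.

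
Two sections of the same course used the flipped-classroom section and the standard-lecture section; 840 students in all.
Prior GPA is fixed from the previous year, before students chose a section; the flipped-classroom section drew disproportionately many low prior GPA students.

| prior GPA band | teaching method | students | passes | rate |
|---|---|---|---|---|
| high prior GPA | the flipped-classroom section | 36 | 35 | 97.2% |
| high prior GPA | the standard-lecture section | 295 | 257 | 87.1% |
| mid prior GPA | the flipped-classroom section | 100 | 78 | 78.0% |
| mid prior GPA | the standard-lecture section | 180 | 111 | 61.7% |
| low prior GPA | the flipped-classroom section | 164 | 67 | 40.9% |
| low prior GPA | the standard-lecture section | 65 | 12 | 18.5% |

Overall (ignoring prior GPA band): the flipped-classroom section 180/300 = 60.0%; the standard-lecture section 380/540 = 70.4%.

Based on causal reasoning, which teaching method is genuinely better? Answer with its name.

the flipped-classroom section

The prior GPA band-specific comparison favours the flipped-classroom section throughout, but the pooled figures favour the standard-lecture section. The question is whether to condition on prior GPA band.
Here prior GPA band is a common cause — it drives both which teaching method a case falls under and the outcome. The crude comparison mixes populations; the stratum-specific rates are the causally relevant ones.
Within each level — high prior GPA: 97.2% vs 87.1%; mid prior GPA: 78.0% vs 61.7%; low prior GPA: 40.9% vs 18.5% — the flipped-classroom section is higher every time.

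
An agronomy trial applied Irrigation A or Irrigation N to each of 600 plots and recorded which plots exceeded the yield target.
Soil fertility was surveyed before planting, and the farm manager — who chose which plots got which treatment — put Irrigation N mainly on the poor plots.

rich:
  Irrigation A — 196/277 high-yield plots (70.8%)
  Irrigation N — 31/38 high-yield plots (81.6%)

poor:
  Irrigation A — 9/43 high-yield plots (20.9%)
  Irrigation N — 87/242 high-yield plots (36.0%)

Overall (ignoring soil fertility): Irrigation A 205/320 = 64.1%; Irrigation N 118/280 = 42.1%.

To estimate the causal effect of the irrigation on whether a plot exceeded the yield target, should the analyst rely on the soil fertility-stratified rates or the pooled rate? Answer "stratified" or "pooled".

stratified

Within every soil fertility level Irrigation N has the higher rate, yet pooled Irrigation A does — Simpson's reversal.
Nothing the irrigation does changes soil fertility; the imbalance is an allocation artefact. With soil fertility also predicting the outcome, the pooled figure is confounded, and the within-stratum comparison is the causal one.
Within each level — rich: 70.8% vs 81.6%; poor: 20.9% vs 36.0% — Irrigation N is higher every time.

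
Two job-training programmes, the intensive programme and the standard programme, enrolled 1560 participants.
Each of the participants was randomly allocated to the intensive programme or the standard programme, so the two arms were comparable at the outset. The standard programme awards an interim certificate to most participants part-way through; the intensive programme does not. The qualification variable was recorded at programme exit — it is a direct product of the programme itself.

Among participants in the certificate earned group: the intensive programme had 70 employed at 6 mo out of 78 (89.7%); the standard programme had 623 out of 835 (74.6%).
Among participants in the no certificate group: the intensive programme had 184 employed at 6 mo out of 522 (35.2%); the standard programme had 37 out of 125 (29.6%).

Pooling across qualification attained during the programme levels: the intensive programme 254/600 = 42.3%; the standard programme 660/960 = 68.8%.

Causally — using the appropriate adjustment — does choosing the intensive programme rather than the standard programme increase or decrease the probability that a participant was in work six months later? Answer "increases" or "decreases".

Qualification attained during the programme lies on the pathway programme → qualification attained during the programme → outcome, so adjusting for it blocks the indirect effect. For the total causal effect of programme, use the unadjusted pooled rates.
Pooled: the intensive programme 42.3% vs the standard programme 68.8%; the standard programme is higher overall.

decreases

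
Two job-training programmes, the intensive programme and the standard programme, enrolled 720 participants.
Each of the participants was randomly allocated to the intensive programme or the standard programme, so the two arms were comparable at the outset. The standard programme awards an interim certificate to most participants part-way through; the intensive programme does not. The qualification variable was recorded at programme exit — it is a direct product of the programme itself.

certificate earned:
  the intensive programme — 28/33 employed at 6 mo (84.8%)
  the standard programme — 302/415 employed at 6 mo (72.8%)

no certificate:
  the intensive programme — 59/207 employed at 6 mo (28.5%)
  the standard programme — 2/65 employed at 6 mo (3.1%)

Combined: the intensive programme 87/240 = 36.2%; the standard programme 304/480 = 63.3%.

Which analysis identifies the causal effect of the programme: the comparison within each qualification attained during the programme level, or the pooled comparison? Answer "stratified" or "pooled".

pooled

Because the programme influences qualification attained during the programme, qualification attained during the programme is a post-treatment mediator, not a confounder. Stratifying on it would bias the estimate; the causal effect is the crude pooled difference.
Pooled: the intensive programme 36.2% vs the standard programme 63.3%; the standard programme is higher overall.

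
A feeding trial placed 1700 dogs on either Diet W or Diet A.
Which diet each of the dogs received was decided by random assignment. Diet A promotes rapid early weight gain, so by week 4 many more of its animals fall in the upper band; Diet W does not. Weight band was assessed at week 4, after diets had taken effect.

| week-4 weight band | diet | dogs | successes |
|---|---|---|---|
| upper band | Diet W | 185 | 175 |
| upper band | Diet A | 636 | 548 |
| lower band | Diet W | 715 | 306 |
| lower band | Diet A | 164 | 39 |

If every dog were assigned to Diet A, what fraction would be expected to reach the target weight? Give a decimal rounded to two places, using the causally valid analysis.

0.73

Week-4 weight band here is a post-treatment variable shaped by the diet; conditioning on it would introduce bias rather than remove it. The overall comparison is the causal one.
So P(outcome | do(Diet A)) is just the pooled rate for Diet A: 587/800 = 0.734.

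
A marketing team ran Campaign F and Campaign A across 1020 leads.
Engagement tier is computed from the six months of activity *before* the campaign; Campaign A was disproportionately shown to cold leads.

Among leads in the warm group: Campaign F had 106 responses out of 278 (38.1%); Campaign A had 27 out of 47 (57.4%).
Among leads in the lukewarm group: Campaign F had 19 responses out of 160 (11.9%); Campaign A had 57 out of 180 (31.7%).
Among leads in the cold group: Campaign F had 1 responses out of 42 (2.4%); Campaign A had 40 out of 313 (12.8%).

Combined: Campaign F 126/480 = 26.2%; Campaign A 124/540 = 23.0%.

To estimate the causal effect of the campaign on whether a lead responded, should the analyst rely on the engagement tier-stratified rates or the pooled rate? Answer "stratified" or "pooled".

stratified

Within every engagement tier level Campaign A has the higher rate, yet pooled Campaign F does — Simpson's reversal.
The imbalance in engagement tier arose from how leads were allocated, not from anything the campaign did; and engagement tier independently affects the outcome. The pooled gap is confounded — condition on engagement tier.
Within each level — warm: 38.1% vs 57.4%; lukewarm: 11.9% vs 31.7%; cold: 2.4% vs 12.8% — Campaign A is higher every time.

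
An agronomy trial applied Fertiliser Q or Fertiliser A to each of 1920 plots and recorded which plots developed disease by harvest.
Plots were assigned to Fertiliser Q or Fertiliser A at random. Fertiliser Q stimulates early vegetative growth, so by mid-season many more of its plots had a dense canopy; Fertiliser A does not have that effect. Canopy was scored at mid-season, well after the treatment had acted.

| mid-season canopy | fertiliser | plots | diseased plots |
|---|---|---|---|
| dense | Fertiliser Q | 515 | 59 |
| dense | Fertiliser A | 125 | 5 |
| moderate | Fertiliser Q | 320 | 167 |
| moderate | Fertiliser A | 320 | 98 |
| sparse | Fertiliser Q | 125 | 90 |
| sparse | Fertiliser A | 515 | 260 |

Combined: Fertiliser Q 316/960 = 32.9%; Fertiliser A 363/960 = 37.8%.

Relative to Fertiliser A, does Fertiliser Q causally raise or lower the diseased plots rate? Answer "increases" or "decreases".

decreases

The mid-season canopy-specific comparison favours Fertiliser A throughout, but the pooled figures favour Fertiliser Q. The question is whether to condition on mid-season canopy.
Mid-season canopy lies on the pathway fertiliser → mid-season canopy → outcome, so adjusting for it blocks the indirect effect. For the total causal effect of fertiliser, use the unadjusted pooled rates.
Pooled: Fertiliser Q 32.9% vs Fertiliser A 37.8%; Fertiliser Q is lower overall.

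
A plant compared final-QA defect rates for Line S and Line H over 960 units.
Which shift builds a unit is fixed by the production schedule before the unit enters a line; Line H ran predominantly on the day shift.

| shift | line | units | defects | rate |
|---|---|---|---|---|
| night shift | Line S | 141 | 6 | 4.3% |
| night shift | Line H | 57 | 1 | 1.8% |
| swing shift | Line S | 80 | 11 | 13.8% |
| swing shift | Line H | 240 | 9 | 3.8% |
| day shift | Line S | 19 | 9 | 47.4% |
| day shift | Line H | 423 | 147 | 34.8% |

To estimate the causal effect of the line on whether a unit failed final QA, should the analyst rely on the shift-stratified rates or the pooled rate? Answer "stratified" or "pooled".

stratified

The shift-specific comparison favours Line H throughout, but the pooled figures favour Line S. The question is whether to condition on shift.
Here shift is a common cause — it drives both which line a case falls under and the outcome. The crude comparison mixes populations; the stratum-specific rates are the causally relevant ones.
Within each level — night shift: 4.3% vs 1.8%; swing shift: 13.8% vs 3.8%; day shift: 47.4% vs 34.8% — Line H is lower every time.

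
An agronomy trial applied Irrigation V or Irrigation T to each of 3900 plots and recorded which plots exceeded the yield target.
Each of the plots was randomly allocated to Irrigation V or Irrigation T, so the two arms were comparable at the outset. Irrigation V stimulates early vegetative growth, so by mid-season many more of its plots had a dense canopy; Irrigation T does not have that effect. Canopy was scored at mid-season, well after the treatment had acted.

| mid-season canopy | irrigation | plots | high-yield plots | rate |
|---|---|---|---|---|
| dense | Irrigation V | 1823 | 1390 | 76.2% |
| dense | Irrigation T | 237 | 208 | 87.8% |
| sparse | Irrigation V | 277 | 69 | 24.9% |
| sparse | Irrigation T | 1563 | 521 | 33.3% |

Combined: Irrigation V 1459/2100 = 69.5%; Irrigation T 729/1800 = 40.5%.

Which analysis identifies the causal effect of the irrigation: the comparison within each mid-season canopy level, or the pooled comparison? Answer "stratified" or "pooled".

pooled

Mid-season canopy is recorded after the irrigation and is itself shifted by it — it sits on the causal path from irrigation to outcome. Conditioning on a mediator would strip out part of the effect we want; the pooled comparison gives the total causal effect.
Pooled: Irrigation V 69.5% vs Irrigation T 40.5%; Irrigation V is higher overall.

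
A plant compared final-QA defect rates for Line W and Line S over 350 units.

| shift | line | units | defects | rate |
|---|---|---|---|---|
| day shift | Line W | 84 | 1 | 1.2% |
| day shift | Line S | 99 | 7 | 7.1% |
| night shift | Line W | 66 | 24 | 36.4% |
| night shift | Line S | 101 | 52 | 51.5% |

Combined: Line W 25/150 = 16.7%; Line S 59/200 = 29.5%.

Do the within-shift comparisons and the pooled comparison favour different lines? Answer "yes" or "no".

no

Within each shift level (day shift 1.2% vs 7.1%; night shift 36.4% vs 51.5%), Line W has the lower rate every time. Pooled: 16.7% vs 29.5% — Line W has the lower rate overall. They agree.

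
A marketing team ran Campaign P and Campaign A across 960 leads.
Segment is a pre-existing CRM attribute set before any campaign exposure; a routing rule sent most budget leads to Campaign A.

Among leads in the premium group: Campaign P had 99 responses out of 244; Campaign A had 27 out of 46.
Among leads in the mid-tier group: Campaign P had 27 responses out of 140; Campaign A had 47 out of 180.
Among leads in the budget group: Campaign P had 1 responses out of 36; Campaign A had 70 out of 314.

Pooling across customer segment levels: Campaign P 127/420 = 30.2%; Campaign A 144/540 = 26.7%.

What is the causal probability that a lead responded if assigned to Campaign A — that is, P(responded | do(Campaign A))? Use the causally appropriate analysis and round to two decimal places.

Within every customer segment level Campaign A has the higher rate, yet pooled Campaign P does — Simpson's reversal.
Here customer segment is a common cause — it drives both which campaign a case falls under and the outcome. The crude comparison mixes populations; the stratum-specific rates are the causally relevant ones.
Standardising Campaign A to the population customer segment mix: 0.302·27/46 + 0.333·47/180 + 0.365·70/314 = 0.346.

0.35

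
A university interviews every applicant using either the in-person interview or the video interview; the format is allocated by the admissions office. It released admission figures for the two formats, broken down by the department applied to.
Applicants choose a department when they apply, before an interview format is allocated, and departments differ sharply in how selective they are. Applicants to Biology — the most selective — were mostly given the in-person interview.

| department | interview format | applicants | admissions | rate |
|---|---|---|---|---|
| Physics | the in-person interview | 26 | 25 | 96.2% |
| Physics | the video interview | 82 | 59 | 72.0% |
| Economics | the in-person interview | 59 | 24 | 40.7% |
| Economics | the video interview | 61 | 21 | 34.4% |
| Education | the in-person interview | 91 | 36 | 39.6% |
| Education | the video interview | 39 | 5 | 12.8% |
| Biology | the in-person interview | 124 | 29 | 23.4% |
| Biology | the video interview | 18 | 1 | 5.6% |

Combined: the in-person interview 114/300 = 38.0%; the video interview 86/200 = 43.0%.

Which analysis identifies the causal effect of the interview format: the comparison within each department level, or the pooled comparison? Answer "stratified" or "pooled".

stratified

Within every department level the in-person interview has the higher rate, yet pooled the video interview does — Simpson's reversal.
Department satisfies the back-door criterion: it is not a descendant of the interview format, and it blocks the spurious path from interview format to outcome. Adjusting for it (i.e., using the within-department rates) gives the causal effect.
Within each level — Physics: 96.2% vs 72.0%; Economics: 40.7% vs 34.4%; Education: 39.6% vs 12.8%; Biology: 23.4% vs 5.6% — the in-person interview is higher every time.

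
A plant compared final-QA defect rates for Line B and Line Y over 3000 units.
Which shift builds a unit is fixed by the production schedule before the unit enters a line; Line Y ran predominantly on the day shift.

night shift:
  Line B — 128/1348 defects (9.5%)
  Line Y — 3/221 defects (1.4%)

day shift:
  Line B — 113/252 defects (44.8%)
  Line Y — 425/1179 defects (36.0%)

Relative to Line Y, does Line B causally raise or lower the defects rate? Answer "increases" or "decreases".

increases

Within every shift level Line Y has the lower rate, yet pooled Line B does — Simpson's reversal.
Shift is set before the line has any effect — it is not caused by the line — and it independently drives the outcome. That makes it a confounder, so the causal comparison is within shift levels.
Within each level — night shift: 9.5% vs 1.4%; day shift: 44.8% vs 36.0% — Line Y is lower every time.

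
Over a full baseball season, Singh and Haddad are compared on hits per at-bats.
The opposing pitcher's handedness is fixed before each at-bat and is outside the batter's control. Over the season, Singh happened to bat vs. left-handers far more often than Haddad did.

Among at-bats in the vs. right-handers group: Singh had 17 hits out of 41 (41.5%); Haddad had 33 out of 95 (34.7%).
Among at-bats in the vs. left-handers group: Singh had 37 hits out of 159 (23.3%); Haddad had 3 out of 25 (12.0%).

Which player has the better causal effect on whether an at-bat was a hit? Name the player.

Singh

The stratified and pooled comparisons disagree (Singh wins within each pitcher handedness; Haddad wins overall), so the answer turns on the causal role of pitcher handedness.
The imbalance in pitcher handedness arose from how at-bats were allocated, not from anything the player did; and pitcher handedness independently affects the outcome. The pooled gap is confounded — condition on pitcher handedness.
Within each level — vs. right-handers: 41.5% vs 34.7%; vs. left-handers: 23.3% vs 12.0% — Singh is higher every time.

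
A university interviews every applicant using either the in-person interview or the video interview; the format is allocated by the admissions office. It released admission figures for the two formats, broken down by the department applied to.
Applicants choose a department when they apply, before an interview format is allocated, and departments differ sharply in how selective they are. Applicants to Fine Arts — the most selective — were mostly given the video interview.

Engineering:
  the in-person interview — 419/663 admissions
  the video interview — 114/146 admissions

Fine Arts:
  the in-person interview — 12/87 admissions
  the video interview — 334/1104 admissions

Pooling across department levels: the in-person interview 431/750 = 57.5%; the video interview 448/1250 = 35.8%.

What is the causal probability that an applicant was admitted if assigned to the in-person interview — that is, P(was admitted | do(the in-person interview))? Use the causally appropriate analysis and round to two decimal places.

Here department is a common cause — it drives both which interview format a case falls under and the outcome. The crude comparison mixes populations; the stratum-specific rates are the causally relevant ones.
Standardising the in-person interview to the population department mix: 0.405·419/663 + 0.596·12/87 = 0.338.

0.34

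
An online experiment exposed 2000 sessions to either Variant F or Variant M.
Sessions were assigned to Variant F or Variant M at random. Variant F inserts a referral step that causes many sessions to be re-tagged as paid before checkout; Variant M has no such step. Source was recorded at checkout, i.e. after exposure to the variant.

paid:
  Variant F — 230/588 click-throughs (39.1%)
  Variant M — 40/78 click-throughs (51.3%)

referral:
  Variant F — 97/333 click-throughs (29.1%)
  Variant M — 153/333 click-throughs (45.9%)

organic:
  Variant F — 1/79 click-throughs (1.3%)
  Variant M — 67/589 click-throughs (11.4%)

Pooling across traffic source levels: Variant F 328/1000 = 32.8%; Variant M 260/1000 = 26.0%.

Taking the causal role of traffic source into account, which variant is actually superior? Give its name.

The distribution of traffic source is itself part of what the variant does — it is an intermediate outcome. Holding it fixed would remove that part of the effect; the total effect is the pooled difference.
Pooled: Variant F 32.8% vs Variant M 26.0%; Variant F is higher overall.

Variant F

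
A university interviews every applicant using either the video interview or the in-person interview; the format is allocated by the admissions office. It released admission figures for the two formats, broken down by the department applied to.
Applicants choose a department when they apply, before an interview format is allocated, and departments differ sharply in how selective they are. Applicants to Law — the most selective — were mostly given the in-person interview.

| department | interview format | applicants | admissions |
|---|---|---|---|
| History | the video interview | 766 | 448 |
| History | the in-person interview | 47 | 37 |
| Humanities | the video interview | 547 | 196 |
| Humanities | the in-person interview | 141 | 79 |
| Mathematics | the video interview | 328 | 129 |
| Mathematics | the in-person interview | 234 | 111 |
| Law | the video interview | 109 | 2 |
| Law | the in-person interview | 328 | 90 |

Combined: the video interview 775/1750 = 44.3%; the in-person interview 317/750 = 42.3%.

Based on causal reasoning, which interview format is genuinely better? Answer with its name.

the in-person interview

The department-specific comparison favours the in-person interview throughout, but the pooled figures favour the video interview. The question is whether to condition on department.
Here department is a common cause — it drives both which interview format a case falls under and the outcome. The crude comparison mixes populations; the stratum-specific rates are the causally relevant ones.
Within each level — History: 58.5% vs 78.7%; Humanities: 35.8% vs 56.0%; Mathematics: 39.3% vs 47.4%; Law: 1.8% vs 27.4% — the in-person interview is higher every time.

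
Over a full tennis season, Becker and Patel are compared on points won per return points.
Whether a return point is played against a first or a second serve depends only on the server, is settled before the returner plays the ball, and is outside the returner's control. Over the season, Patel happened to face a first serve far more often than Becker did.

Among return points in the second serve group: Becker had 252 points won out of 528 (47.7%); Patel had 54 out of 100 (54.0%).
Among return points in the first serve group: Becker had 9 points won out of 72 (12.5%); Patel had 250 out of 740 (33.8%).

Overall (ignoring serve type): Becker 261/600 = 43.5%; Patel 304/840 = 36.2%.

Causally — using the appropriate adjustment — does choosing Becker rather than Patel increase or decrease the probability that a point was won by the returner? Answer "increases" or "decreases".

decreases

Serve type satisfies the back-door criterion: it is not a descendant of the player, and it blocks the spurious path from player to outcome. Adjusting for it (i.e., using the within-serve type rates) gives the causal effect.
Within each level — second serve: 47.7% vs 54.0%; first serve: 12.5% vs 33.8% — Patel is higher every time.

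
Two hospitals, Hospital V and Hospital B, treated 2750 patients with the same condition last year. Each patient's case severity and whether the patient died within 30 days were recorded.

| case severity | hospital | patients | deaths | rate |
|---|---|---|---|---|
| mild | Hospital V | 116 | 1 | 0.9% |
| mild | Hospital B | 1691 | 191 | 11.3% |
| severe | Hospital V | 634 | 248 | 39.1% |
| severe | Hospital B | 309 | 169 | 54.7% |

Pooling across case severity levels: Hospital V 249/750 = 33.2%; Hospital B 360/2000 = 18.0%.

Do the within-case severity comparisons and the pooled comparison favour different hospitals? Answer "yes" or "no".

Within each case severity level (mild 0.9% vs 11.3%; severe 39.1% vs 54.7%), Hospital V has the lower rate every time. Pooled: 33.2% vs 18.0% — Hospital B has the lower rate overall. The two comparisons disagree.

yes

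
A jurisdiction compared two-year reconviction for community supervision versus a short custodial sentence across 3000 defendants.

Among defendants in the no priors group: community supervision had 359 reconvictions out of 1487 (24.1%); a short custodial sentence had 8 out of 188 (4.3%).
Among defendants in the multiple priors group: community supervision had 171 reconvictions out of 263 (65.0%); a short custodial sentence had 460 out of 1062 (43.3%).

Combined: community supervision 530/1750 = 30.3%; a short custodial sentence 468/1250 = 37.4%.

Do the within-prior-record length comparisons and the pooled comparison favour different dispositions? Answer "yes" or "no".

Within each prior-record length level (no priors 24.1% vs 4.3%; multiple priors 65.0% vs 43.3%), a short custodial sentence has the lower rate every time. Pooled: 30.3% vs 37.4% — community supervision has the lower rate overall. The two comparisons disagree.

yes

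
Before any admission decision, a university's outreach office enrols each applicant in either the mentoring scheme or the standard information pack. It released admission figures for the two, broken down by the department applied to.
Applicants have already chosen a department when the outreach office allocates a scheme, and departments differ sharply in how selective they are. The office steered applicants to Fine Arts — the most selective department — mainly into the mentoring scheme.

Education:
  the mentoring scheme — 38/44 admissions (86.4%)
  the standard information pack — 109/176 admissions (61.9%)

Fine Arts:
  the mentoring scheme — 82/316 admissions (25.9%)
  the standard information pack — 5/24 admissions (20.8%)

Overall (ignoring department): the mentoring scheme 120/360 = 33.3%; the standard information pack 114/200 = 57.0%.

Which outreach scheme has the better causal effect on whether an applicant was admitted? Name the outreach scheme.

The department-specific comparison favours the mentoring scheme throughout, but the pooled figures favour the standard information pack. The question is whether to condition on department.
Department differs across outreach schemes for reasons unrelated to any effect of the outreach scheme itself, and it separately predicts the outcome — a classic confounder. We must compare within department levels.
Within each level — Education: 86.4% vs 61.9%; Fine Arts: 25.9% vs 20.8% — the mentoring scheme is higher every time.

the mentoring scheme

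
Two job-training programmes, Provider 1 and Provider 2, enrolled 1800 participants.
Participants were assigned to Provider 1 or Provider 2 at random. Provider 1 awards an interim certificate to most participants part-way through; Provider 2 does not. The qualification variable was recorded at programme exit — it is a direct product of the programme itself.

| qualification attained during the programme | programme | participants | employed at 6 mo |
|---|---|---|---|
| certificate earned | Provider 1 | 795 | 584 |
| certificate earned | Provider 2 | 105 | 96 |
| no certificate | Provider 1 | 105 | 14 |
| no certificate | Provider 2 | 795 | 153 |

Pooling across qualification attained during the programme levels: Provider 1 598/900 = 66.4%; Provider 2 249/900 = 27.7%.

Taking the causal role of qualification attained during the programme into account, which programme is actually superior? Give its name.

Provider 1

Because the programme influences qualification attained during the programme, qualification attained during the programme is a post-treatment mediator, not a confounder. Stratifying on it would bias the estimate; the causal effect is the crude pooled difference.
Pooled: Provider 1 66.4% vs Provider 2 27.7%; Provider 1 is higher overall.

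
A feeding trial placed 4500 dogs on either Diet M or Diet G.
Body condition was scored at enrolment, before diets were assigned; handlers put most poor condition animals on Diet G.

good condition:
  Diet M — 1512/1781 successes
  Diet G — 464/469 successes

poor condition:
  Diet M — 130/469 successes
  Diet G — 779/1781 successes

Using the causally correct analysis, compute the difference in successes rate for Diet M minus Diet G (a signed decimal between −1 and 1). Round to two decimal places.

Within every starting body condition level Diet G has the higher rate, yet pooled Diet M does — Simpson's reversal.
Starting body condition satisfies the back-door criterion: it is not a descendant of the diet, and it blocks the spurious path from diet to outcome. Adjusting for it (i.e., using the within-starting body condition rates) gives the causal effect.
Adjusting over the population distribution of starting body condition: 0.500·(0.849−0.989) + 0.500·(0.277−0.437) = -0.150.

-0.15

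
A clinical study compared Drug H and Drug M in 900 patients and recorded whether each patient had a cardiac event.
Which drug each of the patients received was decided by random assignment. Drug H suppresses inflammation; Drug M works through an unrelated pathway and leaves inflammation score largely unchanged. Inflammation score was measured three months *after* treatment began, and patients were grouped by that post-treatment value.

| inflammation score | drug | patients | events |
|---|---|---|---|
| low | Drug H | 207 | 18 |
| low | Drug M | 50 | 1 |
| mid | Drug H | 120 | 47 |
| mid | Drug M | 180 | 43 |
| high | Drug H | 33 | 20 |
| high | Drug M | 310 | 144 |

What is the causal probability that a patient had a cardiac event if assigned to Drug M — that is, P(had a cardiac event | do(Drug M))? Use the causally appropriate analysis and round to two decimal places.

Inflammation score here is a post-treatment variable shaped by the drug; conditioning on it would introduce bias rather than remove it. The overall comparison is the causal one.
So P(outcome | do(Drug M)) is just the pooled rate for Drug M: 188/540 = 0.348.

0.35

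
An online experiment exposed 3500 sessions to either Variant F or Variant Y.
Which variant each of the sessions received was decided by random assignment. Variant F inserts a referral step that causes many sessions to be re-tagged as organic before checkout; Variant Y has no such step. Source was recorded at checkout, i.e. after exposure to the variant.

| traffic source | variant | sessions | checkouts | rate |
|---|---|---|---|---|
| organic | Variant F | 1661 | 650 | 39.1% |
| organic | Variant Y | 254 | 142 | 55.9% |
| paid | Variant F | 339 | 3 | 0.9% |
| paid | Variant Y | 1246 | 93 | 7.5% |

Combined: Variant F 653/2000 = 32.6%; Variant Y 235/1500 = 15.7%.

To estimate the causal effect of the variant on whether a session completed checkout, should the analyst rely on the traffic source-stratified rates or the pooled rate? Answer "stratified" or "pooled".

Traffic source here is a post-treatment variable shaped by the variant; conditioning on it would introduce bias rather than remove it. The overall comparison is the causal one.
Pooled: Variant F 32.6% vs Variant Y 15.7%; Variant F is higher overall.

pooled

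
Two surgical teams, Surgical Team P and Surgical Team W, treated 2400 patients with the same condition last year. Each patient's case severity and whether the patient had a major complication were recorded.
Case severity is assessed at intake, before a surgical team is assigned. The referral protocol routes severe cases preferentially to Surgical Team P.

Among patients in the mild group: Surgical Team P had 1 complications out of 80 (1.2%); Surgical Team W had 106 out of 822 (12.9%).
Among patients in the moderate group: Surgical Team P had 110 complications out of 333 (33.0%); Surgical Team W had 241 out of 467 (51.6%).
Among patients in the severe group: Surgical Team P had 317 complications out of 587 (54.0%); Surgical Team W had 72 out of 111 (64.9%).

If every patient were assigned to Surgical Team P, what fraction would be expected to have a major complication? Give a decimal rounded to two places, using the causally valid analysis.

Nothing the surgical team does changes case severity; the imbalance is an allocation artefact. With case severity also predicting the outcome, the pooled figure is confounded, and the within-stratum comparison is the causal one.
Standardising Surgical Team P to the population case severity mix: 0.376·1/80 + 0.333·110/333 + 0.291·317/587 = 0.272.

0.27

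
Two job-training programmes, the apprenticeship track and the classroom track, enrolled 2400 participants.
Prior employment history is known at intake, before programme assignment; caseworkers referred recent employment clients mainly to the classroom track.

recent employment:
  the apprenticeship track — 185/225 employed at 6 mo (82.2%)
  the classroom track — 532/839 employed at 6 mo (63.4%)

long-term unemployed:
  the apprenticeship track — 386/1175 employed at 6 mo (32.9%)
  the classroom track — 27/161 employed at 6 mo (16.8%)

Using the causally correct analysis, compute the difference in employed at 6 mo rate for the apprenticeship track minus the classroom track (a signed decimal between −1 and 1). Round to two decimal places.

Here prior employment history is a common cause — it drives both which programme a case falls under and the outcome. The crude comparison mixes populations; the stratum-specific rates are the causally relevant ones.
Adjusting over the population distribution of prior employment history: 0.443·(0.822−0.634) + 0.557·(0.329−0.168) = +0.173.

+0.17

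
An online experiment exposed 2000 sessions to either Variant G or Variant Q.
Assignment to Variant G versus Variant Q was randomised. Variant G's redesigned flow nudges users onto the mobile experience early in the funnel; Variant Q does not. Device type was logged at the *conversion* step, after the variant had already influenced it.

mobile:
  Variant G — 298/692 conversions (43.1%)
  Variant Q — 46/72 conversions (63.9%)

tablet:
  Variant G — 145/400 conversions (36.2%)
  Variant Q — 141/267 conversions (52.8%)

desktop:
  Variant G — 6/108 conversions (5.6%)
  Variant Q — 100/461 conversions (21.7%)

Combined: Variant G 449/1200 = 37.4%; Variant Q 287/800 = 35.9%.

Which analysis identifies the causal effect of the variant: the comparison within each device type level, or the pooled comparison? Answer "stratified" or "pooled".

Device type here is a post-treatment variable shaped by the variant; conditioning on it would introduce bias rather than remove it. The overall comparison is the causal one.
Pooled: Variant G 37.4% vs Variant Q 35.9%; Variant G is higher overall.

pooled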